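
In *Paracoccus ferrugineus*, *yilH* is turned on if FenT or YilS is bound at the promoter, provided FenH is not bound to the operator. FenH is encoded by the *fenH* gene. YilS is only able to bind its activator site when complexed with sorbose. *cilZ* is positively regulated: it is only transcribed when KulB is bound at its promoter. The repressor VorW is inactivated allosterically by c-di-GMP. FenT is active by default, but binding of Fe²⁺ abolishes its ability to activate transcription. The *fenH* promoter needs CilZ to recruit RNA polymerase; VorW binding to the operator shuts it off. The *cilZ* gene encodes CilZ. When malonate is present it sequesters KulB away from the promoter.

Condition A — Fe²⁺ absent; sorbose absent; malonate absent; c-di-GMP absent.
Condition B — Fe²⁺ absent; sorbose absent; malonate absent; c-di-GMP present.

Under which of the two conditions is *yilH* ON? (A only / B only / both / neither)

Condition A:
Fe²⁺ is absent, so FenT is active.
Sorbose is absent, so YilS is inactive.
Malonate is absent, so KulB is active.
No repressor is bound and KulB is active, so *cilZ* is transcribed.
So CilZ is produced and active.
c-di-GMP is absent, so VorW is active.
With repressor VorW bound, *fenH* is not transcribed.
So FenH is not produced.
Activator FenT is present, so *yilH* is transcribed.
→ *yilH* is ON in A.
Condition B:
Fe²⁺ is absent, so FenT is active.
Sorbose is absent, so YilS is inactive.
Malonate is absent, so KulB is active.
No repressor is bound and KulB is active, so *cilZ* is transcribed.
So CilZ is produced and active.
c-di-GMP is present, so VorW is inactive.
No repressor is bound and CilZ is active, so *fenH* is transcribed.
So FenH is produced and active.
With repressor FenH bound, *yilH* is not transcribed.
→ *yilH* is OFF in B.

A only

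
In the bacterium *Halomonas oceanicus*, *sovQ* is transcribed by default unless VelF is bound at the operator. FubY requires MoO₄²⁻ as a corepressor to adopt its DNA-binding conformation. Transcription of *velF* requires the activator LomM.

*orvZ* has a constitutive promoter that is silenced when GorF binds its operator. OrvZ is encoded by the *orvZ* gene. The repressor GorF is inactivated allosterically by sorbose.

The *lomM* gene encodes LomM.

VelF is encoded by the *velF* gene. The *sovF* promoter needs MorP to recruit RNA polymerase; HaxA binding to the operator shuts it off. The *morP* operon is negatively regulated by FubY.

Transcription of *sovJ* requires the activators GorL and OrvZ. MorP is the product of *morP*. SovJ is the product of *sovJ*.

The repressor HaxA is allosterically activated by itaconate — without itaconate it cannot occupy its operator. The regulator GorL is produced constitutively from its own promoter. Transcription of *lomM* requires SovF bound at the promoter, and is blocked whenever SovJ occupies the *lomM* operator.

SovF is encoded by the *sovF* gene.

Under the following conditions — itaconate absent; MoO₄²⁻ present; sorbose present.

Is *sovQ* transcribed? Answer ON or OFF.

MoO₄²⁻ is present, so FubY is active.
With repressor FubY bound, *morP* is not transcribed.
So MorP is not produced.
Itaconate is absent, so HaxA is inactive.
Required activator MorP is absent, so *sovF* is not transcribed.
So SovF is not produced.
GorL is produced constitutively and is active.
Sorbose is present, so GorF is inactive.
With no repressor bound, *orvZ* is transcribed.
So OrvZ is produced and active.
No repressor is bound and GorL and OrvZ are active, so *sovJ* is transcribed.
So SovJ is produced and active.
With repressor SovJ bound, *lomM* is not transcribed.
So LomM is not produced.
Required activator LomM is absent, so *velF* is not transcribed.
So VelF is not produced.
With no repressor bound, *sovQ* is transcribed.

ON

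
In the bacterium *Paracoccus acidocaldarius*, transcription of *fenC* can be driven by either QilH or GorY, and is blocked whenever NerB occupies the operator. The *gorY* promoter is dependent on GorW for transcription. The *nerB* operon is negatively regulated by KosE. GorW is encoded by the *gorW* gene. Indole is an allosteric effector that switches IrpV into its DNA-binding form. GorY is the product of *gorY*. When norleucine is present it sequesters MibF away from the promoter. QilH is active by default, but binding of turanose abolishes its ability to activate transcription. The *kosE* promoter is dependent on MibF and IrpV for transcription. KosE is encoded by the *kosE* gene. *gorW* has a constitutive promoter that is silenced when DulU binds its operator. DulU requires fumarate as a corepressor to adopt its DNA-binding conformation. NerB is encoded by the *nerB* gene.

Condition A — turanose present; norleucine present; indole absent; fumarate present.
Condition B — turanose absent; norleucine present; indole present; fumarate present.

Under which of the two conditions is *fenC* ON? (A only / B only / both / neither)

Condition A:
Turanose is present, so QilH is inactive.
Norleucine is present, so MibF is inactive.
Indole is absent, so IrpV is inactive.
Required activator MibF is absent, so *kosE* is not transcribed.
So KosE is not produced.
With no repressor bound, *nerB* is transcribed.
So NerB is produced and active.
Fumarate is present, so DulU is active.
With repressor DulU bound, *gorW* is not transcribed.
So GorW is not produced.
Required activator GorW is absent, so *gorY* is not transcribed.
So GorY is not produced.
With repressor NerB bound, *fenC* is not transcribed.
→ *fenC* is OFF in A.
Condition B:
Turanose is absent, so QilH is active.
Norleucine is present, so MibF is inactive.
Indole is present, so IrpV is active.
Required activator MibF is absent, so *kosE* is not transcribed.
So KosE is not produced.
With no repressor bound, *nerB* is transcribed.
So NerB is produced and active.
Fumarate is present, so DulU is active.
With repressor DulU bound, *gorW* is not transcribed.
So GorW is not produced.
Required activator GorW is absent, so *gorY* is not transcribed.
So GorY is not produced.
With repressor NerB bound, *fenC* is not transcribed.
→ *fenC* is OFF in B.

neither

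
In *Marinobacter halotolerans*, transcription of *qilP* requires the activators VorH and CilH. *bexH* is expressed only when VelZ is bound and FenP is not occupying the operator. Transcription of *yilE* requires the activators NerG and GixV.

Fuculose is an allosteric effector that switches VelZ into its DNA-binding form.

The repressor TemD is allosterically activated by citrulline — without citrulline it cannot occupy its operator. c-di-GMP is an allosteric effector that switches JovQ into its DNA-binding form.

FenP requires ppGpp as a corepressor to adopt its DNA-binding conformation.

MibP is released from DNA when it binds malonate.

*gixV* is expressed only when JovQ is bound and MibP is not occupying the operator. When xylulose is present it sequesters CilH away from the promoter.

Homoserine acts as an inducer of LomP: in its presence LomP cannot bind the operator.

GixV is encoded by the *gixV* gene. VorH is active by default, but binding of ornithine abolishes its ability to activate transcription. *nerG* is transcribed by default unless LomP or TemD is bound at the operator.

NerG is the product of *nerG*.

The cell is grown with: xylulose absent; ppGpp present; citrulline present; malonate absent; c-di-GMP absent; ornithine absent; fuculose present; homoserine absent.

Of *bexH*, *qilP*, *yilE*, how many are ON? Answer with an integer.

ppGpp is present, so FenP is active.
Fuculose is present, so VelZ is active.
With repressor FenP bound, *bexH* is not transcribed.
→ *bexH* is OFF.
Ornithine is absent, so VorH is active.
Xylulose is absent, so CilH is active.
No repressor is bound and VorH and CilH are active, so *qilP* is transcribed.
→ *qilP* is ON.
Homoserine is absent, so LomP is active.
Citrulline is present, so TemD is active.
With repressor LomP bound, *nerG* is not transcribed.
So NerG is not produced.
c-di-GMP is absent, so JovQ is inactive.
Malonate is absent, so MibP is active.
With repressor MibP bound, *gixV* is not transcribed.
So GixV is not produced.
Required activator NerG is absent, so *yilE* is not transcribed.
→ *yilE* is OFF.
1 of the 3 genes is transcribed.

1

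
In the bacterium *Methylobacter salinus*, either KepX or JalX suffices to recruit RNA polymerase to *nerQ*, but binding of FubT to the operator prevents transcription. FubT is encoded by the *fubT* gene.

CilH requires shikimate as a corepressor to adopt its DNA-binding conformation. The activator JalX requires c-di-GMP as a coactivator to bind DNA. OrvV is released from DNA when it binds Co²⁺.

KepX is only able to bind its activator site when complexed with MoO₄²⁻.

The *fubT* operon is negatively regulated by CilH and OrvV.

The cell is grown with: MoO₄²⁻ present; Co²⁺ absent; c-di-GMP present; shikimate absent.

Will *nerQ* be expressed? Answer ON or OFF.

Shikimate is absent, so CilH is inactive.
Co²⁺ is absent, so OrvV is active.
With repressor OrvV bound, *fubT* is not transcribed.
So FubT is not produced.
MoO₄²⁻ is present, so KepX is active.
c-di-GMP is present, so JalX is active.
Activator KepX is present, so *nerQ* is transcribed.

ON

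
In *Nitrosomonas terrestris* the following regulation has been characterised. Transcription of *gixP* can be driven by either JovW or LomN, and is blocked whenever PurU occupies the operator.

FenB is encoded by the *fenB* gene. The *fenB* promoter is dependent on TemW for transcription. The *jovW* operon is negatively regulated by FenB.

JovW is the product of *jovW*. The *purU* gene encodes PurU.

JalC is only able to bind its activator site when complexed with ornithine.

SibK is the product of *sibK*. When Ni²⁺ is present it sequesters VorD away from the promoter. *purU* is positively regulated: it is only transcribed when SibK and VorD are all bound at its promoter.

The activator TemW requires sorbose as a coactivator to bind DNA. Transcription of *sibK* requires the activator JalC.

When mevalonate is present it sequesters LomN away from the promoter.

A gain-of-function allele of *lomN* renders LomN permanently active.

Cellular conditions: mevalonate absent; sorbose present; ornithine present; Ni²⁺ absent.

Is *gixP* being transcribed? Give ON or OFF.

Sorbose is present, so TemW is active.
No repressor is bound and TemW is active, so *fenB* is transcribed.
So FenB is produced and active.
With repressor FenB bound, *jovW* is not transcribed.
So JovW is not produced.
LomN is constitutively active in this strain.
Ornithine is present, so JalC is active.
No repressor is bound and JalC is active, so *sibK* is transcribed.
So SibK is produced and active.
Ni²⁺ is absent, so VorD is active.
No repressor is bound and SibK and VorD are active, so *purU* is transcribed.
So PurU is produced and active.
With repressor PurU bound, *gixP* is not transcribed.

OFF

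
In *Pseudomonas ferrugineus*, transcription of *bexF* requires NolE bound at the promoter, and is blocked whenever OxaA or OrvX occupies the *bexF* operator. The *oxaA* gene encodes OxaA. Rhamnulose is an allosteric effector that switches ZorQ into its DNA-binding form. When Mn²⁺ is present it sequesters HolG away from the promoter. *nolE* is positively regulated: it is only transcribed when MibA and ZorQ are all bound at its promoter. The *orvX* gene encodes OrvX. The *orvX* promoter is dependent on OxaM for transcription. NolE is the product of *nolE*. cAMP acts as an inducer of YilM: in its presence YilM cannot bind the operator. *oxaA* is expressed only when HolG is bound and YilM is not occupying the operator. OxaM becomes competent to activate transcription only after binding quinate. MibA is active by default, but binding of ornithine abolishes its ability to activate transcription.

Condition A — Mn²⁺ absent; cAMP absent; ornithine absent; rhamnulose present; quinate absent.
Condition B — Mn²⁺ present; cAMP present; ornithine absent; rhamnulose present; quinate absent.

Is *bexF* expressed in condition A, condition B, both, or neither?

Condition A:
Mn²⁺ is absent, so HolG is active.
cAMP is absent, so YilM is active.
With repressor YilM bound, *oxaA* is not transcribed.
So OxaA is not produced.
Ornithine is absent, so MibA is active.
Rhamnulose is present, so ZorQ is active.
No repressor is bound and MibA and ZorQ are active, so *nolE* is transcribed.
So NolE is produced and active.
Quinate is absent, so OxaM is inactive.
Required activator OxaM is absent, so *orvX* is not transcribed.
So OrvX is not produced.
No repressor is bound and NolE is active, so *bexF* is transcribed.
→ *bexF* is ON in A.
Condition B:
Mn²⁺ is present, so HolG is inactive.
cAMP is present, so YilM is inactive.
Required activator HolG is absent, so *oxaA* is not transcribed.
So OxaA is not produced.
Ornithine is absent, so MibA is active.
Rhamnulose is present, so ZorQ is active.
No repressor is bound and MibA and ZorQ are active, so *nolE* is transcribed.
So NolE is produced and active.
Quinate is absent, so OxaM is inactive.
Required activator OxaM is absent, so *orvX* is not transcribed.
So OrvX is not produced.
No repressor is bound and NolE is active, so *bexF* is transcribed.
→ *bexF* is ON in B.

both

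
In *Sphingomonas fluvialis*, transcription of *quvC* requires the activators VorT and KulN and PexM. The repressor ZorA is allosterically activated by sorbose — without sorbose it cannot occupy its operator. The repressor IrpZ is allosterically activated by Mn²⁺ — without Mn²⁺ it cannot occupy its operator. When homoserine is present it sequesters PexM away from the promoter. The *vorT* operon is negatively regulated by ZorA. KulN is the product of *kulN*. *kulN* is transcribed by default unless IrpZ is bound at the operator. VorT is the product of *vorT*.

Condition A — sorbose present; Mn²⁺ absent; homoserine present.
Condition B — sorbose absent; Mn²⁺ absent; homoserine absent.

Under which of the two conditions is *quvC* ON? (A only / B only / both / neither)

B only

Condition A:
Sorbose is present, so ZorA is active.
With repressor ZorA bound, *vorT* is not transcribed.
So VorT is not produced.
Mn²⁺ is absent, so IrpZ is inactive.
With no repressor bound, *kulN* is transcribed.
So KulN is produced and active.
Homoserine is present, so PexM is inactive.
Required activator VorT is absent, so *quvC* is not transcribed.
→ *quvC* is OFF in A.
Condition B:
Sorbose is absent, so ZorA is inactive.
With no repressor bound, *vorT* is transcribed.
So VorT is produced and active.
Mn²⁺ is absent, so IrpZ is inactive.
With no repressor bound, *kulN* is transcribed.
So KulN is produced and active.
Homoserine is absent, so PexM is active.
No repressor is bound and VorT and KulN and PexM are active, so *quvC* is transcribed.
→ *quvC* is ON in B.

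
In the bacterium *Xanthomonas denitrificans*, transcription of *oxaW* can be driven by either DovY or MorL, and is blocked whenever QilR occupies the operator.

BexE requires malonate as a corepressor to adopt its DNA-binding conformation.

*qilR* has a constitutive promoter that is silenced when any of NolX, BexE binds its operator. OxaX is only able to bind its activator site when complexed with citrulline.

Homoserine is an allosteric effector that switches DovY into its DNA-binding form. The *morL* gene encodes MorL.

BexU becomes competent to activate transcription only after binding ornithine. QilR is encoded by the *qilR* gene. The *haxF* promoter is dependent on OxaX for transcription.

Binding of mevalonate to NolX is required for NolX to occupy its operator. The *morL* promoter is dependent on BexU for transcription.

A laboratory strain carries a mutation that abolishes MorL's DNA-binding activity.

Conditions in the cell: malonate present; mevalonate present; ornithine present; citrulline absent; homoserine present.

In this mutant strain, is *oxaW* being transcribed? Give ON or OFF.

Homoserine is present, so DovY is active.
Mevalonate is present, so NolX is active.
Malonate is present, so BexE is active.
With repressor NolX bound, *qilR* is not transcribed.
So QilR is not produced.
MorL is non-functional in this strain, so it has no effect.
Activator DovY is present, so *oxaW* is transcribed.

ON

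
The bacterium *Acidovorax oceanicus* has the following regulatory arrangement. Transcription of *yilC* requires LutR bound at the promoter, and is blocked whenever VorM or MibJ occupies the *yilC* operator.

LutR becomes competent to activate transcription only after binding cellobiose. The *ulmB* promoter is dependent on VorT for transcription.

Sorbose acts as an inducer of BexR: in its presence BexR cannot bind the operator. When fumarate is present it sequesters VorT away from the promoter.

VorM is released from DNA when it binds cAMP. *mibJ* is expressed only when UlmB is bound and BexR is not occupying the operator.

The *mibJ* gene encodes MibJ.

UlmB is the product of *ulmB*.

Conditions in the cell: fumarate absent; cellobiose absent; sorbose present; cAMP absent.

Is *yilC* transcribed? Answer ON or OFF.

Cellobiose is absent, so LutR is inactive.
cAMP is absent, so VorM is active.
Fumarate is absent, so VorT is active.
No repressor is bound and VorT is active, so *ulmB* is transcribed.
So UlmB is produced and active.
Sorbose is present, so BexR is inactive.
No repressor is bound and UlmB is active, so *mibJ* is transcribed.
So MibJ is produced and active.
With repressor VorM bound, *yilC* is not transcribed.

OFF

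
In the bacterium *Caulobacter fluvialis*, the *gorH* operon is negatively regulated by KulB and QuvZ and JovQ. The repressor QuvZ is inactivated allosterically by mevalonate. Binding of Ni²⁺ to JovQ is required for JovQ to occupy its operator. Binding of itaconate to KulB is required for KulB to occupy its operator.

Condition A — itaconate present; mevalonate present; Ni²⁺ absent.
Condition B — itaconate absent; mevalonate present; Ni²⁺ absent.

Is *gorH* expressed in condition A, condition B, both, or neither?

B only

Condition A:
Itaconate is present, so KulB is active.
Mevalonate is present, so QuvZ is inactive.
Ni²⁺ is absent, so JovQ is inactive.
With repressor KulB bound, *gorH* is not transcribed.
→ *gorH* is OFF in A.
Condition B:
Itaconate is absent, so KulB is inactive.
Mevalonate is present, so QuvZ is inactive.
Ni²⁺ is absent, so JovQ is inactive.
With no repressor bound, *gorH* is transcribed.
→ *gorH* is ON in B.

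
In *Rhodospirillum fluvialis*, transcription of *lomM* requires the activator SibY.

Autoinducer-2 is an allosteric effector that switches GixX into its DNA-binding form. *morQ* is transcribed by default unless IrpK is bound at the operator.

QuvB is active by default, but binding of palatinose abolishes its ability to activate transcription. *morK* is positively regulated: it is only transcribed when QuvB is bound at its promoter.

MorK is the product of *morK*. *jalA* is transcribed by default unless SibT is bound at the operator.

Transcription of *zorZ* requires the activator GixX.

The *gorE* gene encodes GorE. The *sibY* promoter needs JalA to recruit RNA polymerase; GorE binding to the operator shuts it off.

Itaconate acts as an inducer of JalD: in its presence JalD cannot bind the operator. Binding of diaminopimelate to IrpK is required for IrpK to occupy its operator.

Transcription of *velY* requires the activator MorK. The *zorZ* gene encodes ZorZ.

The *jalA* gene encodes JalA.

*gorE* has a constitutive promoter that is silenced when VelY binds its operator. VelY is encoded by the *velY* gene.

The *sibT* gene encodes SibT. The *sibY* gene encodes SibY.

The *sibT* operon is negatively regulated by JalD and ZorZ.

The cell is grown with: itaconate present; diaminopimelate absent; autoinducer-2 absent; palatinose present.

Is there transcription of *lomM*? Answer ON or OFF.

OFF

Palatinose is present, so QuvB is inactive.
Required activator QuvB is absent, so *morK* is not transcribed.
So MorK is not produced.
Required activator MorK is absent, so *velY* is not transcribed.
So VelY is not produced.
With no repressor bound, *gorE* is transcribed.
So GorE is produced and active.
Itaconate is present, so JalD is inactive.
Autoinducer-2 is absent, so GixX is inactive.
Required activator GixX is absent, so *zorZ* is not transcribed.
So ZorZ is not produced.
With no repressor bound, *sibT* is transcribed.
So SibT is produced and active.
With repressor SibT bound, *jalA* is not transcribed.
So JalA is not produced.
With repressor GorE bound, *sibY* is not transcribed.
So SibY is not produced.
Required activator SibY is absent, so *lomM* is not transcribed.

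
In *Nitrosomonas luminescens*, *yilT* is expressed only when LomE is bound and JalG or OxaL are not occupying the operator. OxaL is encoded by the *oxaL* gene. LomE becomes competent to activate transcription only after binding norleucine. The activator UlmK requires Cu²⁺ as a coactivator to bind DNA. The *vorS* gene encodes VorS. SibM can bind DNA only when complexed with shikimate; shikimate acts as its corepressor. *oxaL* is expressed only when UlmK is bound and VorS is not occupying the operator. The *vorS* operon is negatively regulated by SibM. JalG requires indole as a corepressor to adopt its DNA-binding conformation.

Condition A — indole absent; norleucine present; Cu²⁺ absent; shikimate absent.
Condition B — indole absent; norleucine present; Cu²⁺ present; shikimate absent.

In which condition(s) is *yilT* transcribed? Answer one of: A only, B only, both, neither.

Condition A:
Indole is absent, so JalG is inactive.
Norleucine is present, so LomE is active.
Cu²⁺ is absent, so UlmK is inactive.
Shikimate is absent, so SibM is inactive.
With no repressor bound, *vorS* is transcribed.
So VorS is produced and active.
With repressor VorS bound, *oxaL* is not transcribed.
So OxaL is not produced.
No repressor is bound and LomE is active, so *yilT* is transcribed.
→ *yilT* is ON in A.
Condition B:
Indole is absent, so JalG is inactive.
Norleucine is present, so LomE is active.
Cu²⁺ is present, so UlmK is active.
Shikimate is absent, so SibM is inactive.
With no repressor bound, *vorS* is transcribed.
So VorS is produced and active.
With repressor VorS bound, *oxaL* is not transcribed.
So OxaL is not produced.
No repressor is bound and LomE is active, so *yilT* is transcribed.
→ *yilT* is ON in B.

both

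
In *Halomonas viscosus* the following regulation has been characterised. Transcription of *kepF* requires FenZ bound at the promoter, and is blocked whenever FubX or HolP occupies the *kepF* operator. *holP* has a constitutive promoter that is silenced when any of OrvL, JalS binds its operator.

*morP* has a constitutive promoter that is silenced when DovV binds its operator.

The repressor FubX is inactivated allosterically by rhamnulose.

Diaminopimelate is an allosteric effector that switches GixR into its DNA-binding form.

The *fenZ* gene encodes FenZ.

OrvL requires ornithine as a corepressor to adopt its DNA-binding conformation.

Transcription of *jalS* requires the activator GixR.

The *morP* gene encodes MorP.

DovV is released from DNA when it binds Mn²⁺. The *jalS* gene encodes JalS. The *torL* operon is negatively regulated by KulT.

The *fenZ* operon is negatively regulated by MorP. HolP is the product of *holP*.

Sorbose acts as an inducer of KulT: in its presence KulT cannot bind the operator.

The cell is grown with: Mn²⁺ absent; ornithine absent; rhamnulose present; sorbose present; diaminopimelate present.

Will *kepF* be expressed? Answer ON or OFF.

ON

Rhamnulose is present, so FubX is inactive.
Ornithine is absent, so OrvL is inactive.
Diaminopimelate is present, so GixR is active.
No repressor is bound and GixR is active, so *jalS* is transcribed.
So JalS is produced and active.
With repressor JalS bound, *holP* is not transcribed.
So HolP is not produced.
Mn²⁺ is absent, so DovV is active.
With repressor DovV bound, *morP* is not transcribed.
So MorP is not produced.
With no repressor bound, *fenZ* is transcribed.
So FenZ is produced and active.
No repressor is bound and FenZ is active, so *kepF* is transcribed.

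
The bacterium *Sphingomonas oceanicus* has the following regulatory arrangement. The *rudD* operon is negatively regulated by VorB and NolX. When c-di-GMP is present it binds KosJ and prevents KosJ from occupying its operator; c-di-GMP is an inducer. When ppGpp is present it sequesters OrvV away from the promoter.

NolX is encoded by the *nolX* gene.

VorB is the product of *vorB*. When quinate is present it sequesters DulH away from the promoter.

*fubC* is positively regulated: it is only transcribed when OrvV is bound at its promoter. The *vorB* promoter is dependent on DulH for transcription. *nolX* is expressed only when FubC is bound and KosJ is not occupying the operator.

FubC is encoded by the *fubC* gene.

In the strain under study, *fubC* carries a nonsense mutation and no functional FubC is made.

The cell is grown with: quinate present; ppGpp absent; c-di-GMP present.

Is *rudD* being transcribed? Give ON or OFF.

ON

Quinate is present, so DulH is inactive.
Required activator DulH is absent, so *vorB* is not transcribed.
So VorB is not produced.
c-di-GMP is present, so KosJ is inactive.
FubC is non-functional in this strain, so it has no effect.
Required activator FubC is absent, so *nolX* is not transcribed.
So NolX is not produced.
With no repressor bound, *rudD* is transcribed.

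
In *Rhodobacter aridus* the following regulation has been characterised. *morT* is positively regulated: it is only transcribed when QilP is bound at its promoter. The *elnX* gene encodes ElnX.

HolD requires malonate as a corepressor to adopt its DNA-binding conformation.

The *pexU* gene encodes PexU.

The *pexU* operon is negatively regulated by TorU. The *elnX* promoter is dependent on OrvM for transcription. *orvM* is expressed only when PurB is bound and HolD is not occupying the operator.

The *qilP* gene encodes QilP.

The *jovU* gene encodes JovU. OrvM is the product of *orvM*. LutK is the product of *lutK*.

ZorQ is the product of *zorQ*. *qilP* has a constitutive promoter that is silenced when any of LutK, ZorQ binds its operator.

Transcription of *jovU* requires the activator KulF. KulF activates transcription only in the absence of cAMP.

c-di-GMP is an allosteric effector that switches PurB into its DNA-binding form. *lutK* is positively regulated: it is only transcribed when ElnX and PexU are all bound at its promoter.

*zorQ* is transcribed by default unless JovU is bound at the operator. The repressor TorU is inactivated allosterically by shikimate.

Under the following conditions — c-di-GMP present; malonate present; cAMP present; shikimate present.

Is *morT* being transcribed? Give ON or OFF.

c-di-GMP is present, so PurB is active.
Malonate is present, so HolD is active.
With repressor HolD bound, *orvM* is not transcribed.
So OrvM is not produced.
Required activator OrvM is absent, so *elnX* is not transcribed.
So ElnX is not produced.
Shikimate is present, so TorU is inactive.
With no repressor bound, *pexU* is transcribed.
So PexU is produced and active.
Required activator ElnX is absent, so *lutK* is not transcribed.
So LutK is not produced.
cAMP is present, so KulF is inactive.
Required activator KulF is absent, so *jovU* is not transcribed.
So JovU is not produced.
With no repressor bound, *zorQ* is transcribed.
So ZorQ is produced and active.
With repressor ZorQ bound, *qilP* is not transcribed.
So QilP is not produced.
Required activator QilP is absent, so *morT* is not transcribed.

OFF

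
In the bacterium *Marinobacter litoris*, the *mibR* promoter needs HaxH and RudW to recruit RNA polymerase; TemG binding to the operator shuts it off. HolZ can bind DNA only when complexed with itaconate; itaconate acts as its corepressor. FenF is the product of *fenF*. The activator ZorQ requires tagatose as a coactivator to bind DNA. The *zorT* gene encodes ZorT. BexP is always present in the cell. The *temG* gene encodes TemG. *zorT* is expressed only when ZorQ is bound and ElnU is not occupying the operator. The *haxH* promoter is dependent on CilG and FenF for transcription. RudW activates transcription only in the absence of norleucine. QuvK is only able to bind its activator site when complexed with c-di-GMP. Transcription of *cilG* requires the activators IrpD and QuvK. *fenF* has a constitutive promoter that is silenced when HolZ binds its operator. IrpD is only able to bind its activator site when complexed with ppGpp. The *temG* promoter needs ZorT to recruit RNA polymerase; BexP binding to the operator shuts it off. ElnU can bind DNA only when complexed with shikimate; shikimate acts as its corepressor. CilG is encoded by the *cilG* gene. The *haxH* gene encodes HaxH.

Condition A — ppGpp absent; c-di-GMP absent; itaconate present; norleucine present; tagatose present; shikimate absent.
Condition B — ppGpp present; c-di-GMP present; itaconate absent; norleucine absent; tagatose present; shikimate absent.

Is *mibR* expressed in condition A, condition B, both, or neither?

Condition A:
ppGpp is absent, so IrpD is inactive.
c-di-GMP is absent, so QuvK is inactive.
Required activator IrpD is absent, so *cilG* is not transcribed.
So CilG is not produced.
Itaconate is present, so HolZ is active.
With repressor HolZ bound, *fenF* is not transcribed.
So FenF is not produced.
Required activator CilG is absent, so *haxH* is not transcribed.
So HaxH is not produced.
Norleucine is present, so RudW is inactive.
Tagatose is present, so ZorQ is active.
Shikimate is absent, so ElnU is inactive.
No repressor is bound and ZorQ is active, so *zorT* is transcribed.
So ZorT is produced and active.
BexP is produced constitutively and is active.
With repressor BexP bound, *temG* is not transcribed.
So TemG is not produced.
Required activator HaxH is absent, so *mibR* is not transcribed.
→ *mibR* is OFF in A.
Condition B:
ppGpp is present, so IrpD is active.
c-di-GMP is present, so QuvK is active.
No repressor is bound and IrpD and QuvK are active, so *cilG* is transcribed.
So CilG is produced and active.
Itaconate is absent, so HolZ is inactive.
With no repressor bound, *fenF* is transcribed.
So FenF is produced and active.
No repressor is bound and CilG and FenF are active, so *haxH* is transcribed.
So HaxH is produced and active.
Norleucine is absent, so RudW is active.
Tagatose is present, so ZorQ is active.
Shikimate is absent, so ElnU is inactive.
No repressor is bound and ZorQ is active, so *zorT* is transcribed.
So ZorT is produced and active.
BexP is produced constitutively and is active.
With repressor BexP bound, *temG* is not transcribed.
So TemG is not produced.
No repressor is bound and HaxH and RudW are active, so *mibR* is transcribed.
→ *mibR* is ON in B.

B only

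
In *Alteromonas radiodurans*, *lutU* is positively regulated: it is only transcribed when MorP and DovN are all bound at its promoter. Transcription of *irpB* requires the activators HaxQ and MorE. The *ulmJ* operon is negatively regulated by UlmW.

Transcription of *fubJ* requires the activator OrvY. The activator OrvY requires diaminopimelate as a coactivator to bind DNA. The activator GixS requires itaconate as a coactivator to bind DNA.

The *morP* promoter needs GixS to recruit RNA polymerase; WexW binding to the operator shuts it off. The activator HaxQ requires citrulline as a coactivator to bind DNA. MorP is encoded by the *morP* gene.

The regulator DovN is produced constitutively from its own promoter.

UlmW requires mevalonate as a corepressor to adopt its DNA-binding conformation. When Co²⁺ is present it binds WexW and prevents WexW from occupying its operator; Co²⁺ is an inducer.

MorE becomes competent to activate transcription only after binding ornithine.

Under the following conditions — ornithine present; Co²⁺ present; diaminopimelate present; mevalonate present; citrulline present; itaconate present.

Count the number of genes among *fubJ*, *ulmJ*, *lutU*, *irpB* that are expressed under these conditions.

3

Diaminopimelate is present, so OrvY is active.
No repressor is bound and OrvY is active, so *fubJ* is transcribed.
→ *fubJ* is ON.
Mevalonate is present, so UlmW is active.
With repressor UlmW bound, *ulmJ* is not transcribed.
→ *ulmJ* is OFF.
Co²⁺ is present, so WexW is inactive.
Itaconate is present, so GixS is active.
No repressor is bound and GixS is active, so *morP* is transcribed.
So MorP is produced and active.
DovN is produced constitutively and is active.
No repressor is bound and MorP and DovN are active, so *lutU* is transcribed.
→ *lutU* is ON.
Citrulline is present, so HaxQ is active.
Ornithine is present, so MorE is active.
No repressor is bound and HaxQ and MorE are active, so *irpB* is transcribed.
→ *irpB* is ON.
3 of the 4 genes are transcribed.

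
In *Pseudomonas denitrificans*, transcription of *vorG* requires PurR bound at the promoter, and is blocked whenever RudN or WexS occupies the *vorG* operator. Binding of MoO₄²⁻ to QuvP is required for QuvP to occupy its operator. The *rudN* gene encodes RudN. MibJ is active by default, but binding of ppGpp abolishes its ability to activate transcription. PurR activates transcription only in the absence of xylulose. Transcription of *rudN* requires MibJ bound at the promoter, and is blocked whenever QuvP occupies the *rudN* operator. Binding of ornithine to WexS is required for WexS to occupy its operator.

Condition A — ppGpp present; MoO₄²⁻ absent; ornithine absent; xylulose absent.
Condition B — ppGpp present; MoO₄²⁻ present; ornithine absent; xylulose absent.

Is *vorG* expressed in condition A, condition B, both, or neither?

Condition A:
ppGpp is present, so MibJ is inactive.
MoO₄²⁻ is absent, so QuvP is inactive.
Required activator MibJ is absent, so *rudN* is not transcribed.
So RudN is not produced.
Ornithine is absent, so WexS is inactive.
Xylulose is absent, so PurR is active.
No repressor is bound and PurR is active, so *vorG* is transcribed.
→ *vorG* is ON in A.
Condition B:
ppGpp is present, so MibJ is inactive.
MoO₄²⁻ is present, so QuvP is active.
With repressor QuvP bound, *rudN* is not transcribed.
So RudN is not produced.
Ornithine is absent, so WexS is inactive.
Xylulose is absent, so PurR is active.
No repressor is bound and PurR is active, so *vorG* is transcribed.
→ *vorG* is ON in B.

both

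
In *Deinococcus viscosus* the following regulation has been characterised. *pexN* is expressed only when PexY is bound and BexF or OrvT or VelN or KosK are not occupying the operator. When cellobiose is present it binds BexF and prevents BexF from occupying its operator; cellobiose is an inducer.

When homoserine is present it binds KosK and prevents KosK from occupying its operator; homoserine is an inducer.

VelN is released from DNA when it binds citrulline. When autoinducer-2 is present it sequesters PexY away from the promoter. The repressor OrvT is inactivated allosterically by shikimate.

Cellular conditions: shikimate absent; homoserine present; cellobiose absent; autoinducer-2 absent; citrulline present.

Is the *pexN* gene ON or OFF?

OFF

Cellobiose is absent, so BexF is active.
Shikimate is absent, so OrvT is active.
Autoinducer-2 is absent, so PexY is active.
Citrulline is present, so VelN is inactive.
Homoserine is present, so KosK is inactive.
With repressor BexF bound, *pexN* is not transcribed.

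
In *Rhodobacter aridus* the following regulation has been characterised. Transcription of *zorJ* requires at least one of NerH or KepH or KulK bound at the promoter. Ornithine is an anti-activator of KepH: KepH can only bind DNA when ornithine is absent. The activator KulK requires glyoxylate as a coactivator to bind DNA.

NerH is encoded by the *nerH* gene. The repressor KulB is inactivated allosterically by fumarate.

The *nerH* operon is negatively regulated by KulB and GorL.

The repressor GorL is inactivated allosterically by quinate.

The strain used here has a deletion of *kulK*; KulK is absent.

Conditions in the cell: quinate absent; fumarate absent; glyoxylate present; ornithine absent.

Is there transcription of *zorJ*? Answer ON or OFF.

ON

Fumarate is absent, so KulB is active.
Quinate is absent, so GorL is active.
With repressor KulB bound, *nerH* is not transcribed.
So NerH is not produced.
Ornithine is absent, so KepH is active.
KulK is non-functional in this strain, so it has no effect.
Activator KepH is present, so *zorJ* is transcribed.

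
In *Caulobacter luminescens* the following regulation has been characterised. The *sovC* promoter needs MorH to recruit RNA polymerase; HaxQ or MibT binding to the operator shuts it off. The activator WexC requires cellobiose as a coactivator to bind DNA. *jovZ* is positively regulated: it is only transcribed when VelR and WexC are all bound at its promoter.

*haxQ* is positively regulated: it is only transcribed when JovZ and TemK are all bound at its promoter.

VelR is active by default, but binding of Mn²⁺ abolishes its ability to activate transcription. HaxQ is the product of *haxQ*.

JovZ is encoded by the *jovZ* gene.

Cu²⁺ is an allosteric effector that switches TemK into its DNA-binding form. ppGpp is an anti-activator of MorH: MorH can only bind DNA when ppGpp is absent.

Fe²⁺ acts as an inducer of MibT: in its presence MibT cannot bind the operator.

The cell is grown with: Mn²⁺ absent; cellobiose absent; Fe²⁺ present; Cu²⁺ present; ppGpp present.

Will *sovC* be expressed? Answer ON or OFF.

OFF

ppGpp is present, so MorH is inactive.
Mn²⁺ is absent, so VelR is active.
Cellobiose is absent, so WexC is inactive.
Required activator WexC is absent, so *jovZ* is not transcribed.
So JovZ is not produced.
Cu²⁺ is present, so TemK is active.
Required activator JovZ is absent, so *haxQ* is not transcribed.
So HaxQ is not produced.
Fe²⁺ is present, so MibT is inactive.
Required activator MorH is absent, so *sovC* is not transcribed.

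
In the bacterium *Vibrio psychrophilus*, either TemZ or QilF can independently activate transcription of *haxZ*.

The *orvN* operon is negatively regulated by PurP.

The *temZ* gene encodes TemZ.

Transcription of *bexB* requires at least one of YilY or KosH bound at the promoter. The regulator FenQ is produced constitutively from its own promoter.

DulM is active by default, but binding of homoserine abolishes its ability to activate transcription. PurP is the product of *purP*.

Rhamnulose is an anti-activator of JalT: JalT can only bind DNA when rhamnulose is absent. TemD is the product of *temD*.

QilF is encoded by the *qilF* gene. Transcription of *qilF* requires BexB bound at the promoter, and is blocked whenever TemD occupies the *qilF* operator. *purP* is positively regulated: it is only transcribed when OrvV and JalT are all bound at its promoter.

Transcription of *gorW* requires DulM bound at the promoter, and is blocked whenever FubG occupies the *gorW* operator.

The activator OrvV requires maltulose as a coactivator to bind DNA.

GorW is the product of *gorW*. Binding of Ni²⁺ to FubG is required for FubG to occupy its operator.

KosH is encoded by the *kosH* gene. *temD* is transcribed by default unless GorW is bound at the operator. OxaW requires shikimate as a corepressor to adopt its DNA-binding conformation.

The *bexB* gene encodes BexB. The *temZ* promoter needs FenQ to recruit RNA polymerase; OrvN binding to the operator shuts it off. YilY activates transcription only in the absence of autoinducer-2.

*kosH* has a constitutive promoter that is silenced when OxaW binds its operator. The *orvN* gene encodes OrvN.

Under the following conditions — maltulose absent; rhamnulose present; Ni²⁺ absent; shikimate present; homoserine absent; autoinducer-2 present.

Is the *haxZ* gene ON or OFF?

OFF

FenQ is produced constitutively and is active.
Maltulose is absent, so OrvV is inactive.
Rhamnulose is present, so JalT is inactive.
Required activator OrvV is absent, so *purP* is not transcribed.
So PurP is not produced.
With no repressor bound, *orvN* is transcribed.
So OrvN is produced and active.
With repressor OrvN bound, *temZ* is not transcribed.
So TemZ is not produced.
Homoserine is absent, so DulM is active.
Ni²⁺ is absent, so FubG is inactive.
No repressor is bound and DulM is active, so *gorW* is transcribed.
So GorW is produced and active.
With repressor GorW bound, *temD* is not transcribed.
So TemD is not produced.
Autoinducer-2 is present, so YilY is inactive.
Shikimate is present, so OxaW is active.
With repressor OxaW bound, *kosH* is not transcribed.
So KosH is not produced.
No activator is available at the *bexB* promoter, so *bexB* is not transcribed.
So BexB is not produced.
Required activator BexB is absent, so *qilF* is not transcribed.
So QilF is not produced.
No activator is available at the *haxZ* promoter, so *haxZ* is not transcribed.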